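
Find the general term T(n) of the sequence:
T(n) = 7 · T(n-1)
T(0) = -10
Pure geometric recurrence with ratio 7.
By induction T(n) = T(0) · (7)^n = - 10 \cdot 7^{n}.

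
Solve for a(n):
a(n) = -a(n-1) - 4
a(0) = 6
First-order linear non-homogeneous.
Homogeneous solution: a_h(n) = A·(-1)^n.
Try constant particular solution a_p = K: K = -K - 4 ⇒ K = -2.
General: a(n) = A·(-1)^n - 2.
Apply a(0) = 6: A - 2 = 6 ⇒ A = 8.
So a(n) = 8 \left(-1\right)^{n} - 2.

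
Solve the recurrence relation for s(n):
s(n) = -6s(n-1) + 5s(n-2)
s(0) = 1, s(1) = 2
Characteristic equation: x² + 6x - 5 = 0.
Discriminant Δ = (-6)² + 4·(5) = 56.
Roots r₁,₂ = (-6 ± √56)/2, so r₁ = -3 + \sqrt{14}, r₂ = - \sqrt{14} - 3.
General solution: s(n) = A·r₁^n + B·r₂^n.
From the initial conditions, A + B = 1 and r₁A + r₂B = 2.
Since r₁ - r₂ = √56: A = (2 - (1)r₂)/√56 = \frac{1}{2} + \frac{5 \sqrt{14}}{28}, and B = 1 - A = \frac{1}{2} - \frac{5 \sqrt{14}}{28}.
So s(n) = \left(\frac{1}{2} + \frac{5 \sqrt{14}}{28}\right)\left(-3 + \sqrt{14}\right)^n + \left(\frac{1}{2} - \frac{5 \sqrt{14}}{28}\right)\left(- \sqrt{14} - 3\right)^n.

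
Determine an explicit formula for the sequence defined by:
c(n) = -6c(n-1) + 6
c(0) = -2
First-order linear non-homogeneous.
Homogeneous solution: c_h(n) = A·(-6)^n.
Try constant particular solution c_p = K: K = -6K + 6 ⇒ K = \frac{6}{7}.
General: c(n) = A·(-6)^n + \frac{6}{7}.
Apply c(0) = -2: A + \frac{6}{7} = -2 ⇒ A = - \frac{20}{7}.
So c(n) = \frac{6}{7} - \frac{20 \left(-6\right)^{n}}{7}.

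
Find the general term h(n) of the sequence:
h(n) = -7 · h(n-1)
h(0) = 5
Pure geometric recurrence with ratio -7.
By induction h(n) = h(0) · (-7)^n = 5 \left(-7\right)^{n}.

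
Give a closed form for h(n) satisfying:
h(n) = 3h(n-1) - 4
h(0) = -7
First-order linear non-homogeneous.
Homogeneous solution: h_h(n) = A·(3)^n.
Try constant particular solution h_p = K: K = 3K - 4 ⇒ K = 2.
General: h(n) = A·(3)^n + 2.
Apply h(0) = -7: A + 2 = -7 ⇒ A = -9.
So h(n) = 2 - 9 \cdot 3^{n}.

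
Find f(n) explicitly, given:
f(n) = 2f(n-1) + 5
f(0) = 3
First-order linear non-homogeneous.
Homogeneous solution: f_h(n) = A·(2)^n.
Try constant particular solution f_p = K: K = 2K + 5 ⇒ K = -5.
General: f(n) = A·(2)^n - 5.
Apply f(0) = 3: A - 5 = 3 ⇒ A = 8.
So f(n) = 8 \cdot 2^{n} - 5.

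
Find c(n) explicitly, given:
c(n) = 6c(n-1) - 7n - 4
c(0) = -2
First-order linear with linear forcing.
Homogeneous solution: c_h(n) = A·(6)^n.
Try particular c_p(n) = pn + q. Substituting:
  pn + q = 6(p(n-1) + q) - 7n - 4.
Matching the n-coefficient: p = 6p - 7 ⇒ p = \frac{7}{5}.
Matching constants: q = -6p + 6q - 4 ⇒ q = \frac{62}{25}.
General: c(n) = A·(6)^n + \frac{7 n}{5} + \frac{62}{25}.
Apply c(0) = -2: A + \frac{62}{25} = -2 ⇒ A = - \frac{112}{25}.
So c(n) = - \frac{112 \cdot 6^{n}}{25} + \frac{7 n}{5} + \frac{62}{25}.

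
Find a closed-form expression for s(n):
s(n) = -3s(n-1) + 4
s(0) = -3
First-order linear non-homogeneous.
Homogeneous solution: s_h(n) = A·(-3)^n.
Try constant particular solution s_p = K: K = -3K + 4 ⇒ K = 1.
General: s(n) = A·(-3)^n + 1.
Apply s(0) = -3: A + 1 = -3 ⇒ A = -4.
So s(n) = 1 - 4 \left(-3\right)^{n}.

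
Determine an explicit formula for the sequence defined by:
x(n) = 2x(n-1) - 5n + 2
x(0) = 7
First-order linear with linear forcing.
Homogeneous solution: x_h(n) = A·(2)^n.
Try particular x_p(n) = pn + q. Substituting:
  pn + q = 2(p(n-1) + q) - 5n + 2.
Matching the n-coefficient: p = 2p - 5 ⇒ p = 5.
Matching constants: q = -2p + 2q + 2 ⇒ q = 8.
General: x(n) = A·(2)^n + 5 n + 8.
Apply x(0) = 7: A + 8 = 7 ⇒ A = -1.
So x(n) = - 2^{n} + 5 n + 8.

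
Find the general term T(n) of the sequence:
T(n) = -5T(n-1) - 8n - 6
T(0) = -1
First-order linear with linear forcing.
Homogeneous solution: T_h(n) = A·(-5)^n.
Try particular T_p(n) = pn + q. Substituting:
  pn + q = -5(p(n-1) + q) - 8n - 6.
Matching the n-coefficient: p = -5p - 8 ⇒ p = - \frac{4}{3}.
Matching constants: q = 5p - 5q - 6 ⇒ q = - \frac{19}{9}.
General: T(n) = A·(-5)^n - \frac{4 n}{3} - \frac{19}{9}.
Apply T(0) = -1: A - \frac{19}{9} = -1 ⇒ A = \frac{10}{9}.
So T(n) = \frac{10 \left(-5\right)^{n}}{9} - \frac{4 n}{3} - \frac{19}{9}.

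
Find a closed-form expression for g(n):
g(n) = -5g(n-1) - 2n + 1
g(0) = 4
First-order linear with linear forcing.
Homogeneous solution: g_h(n) = A·(-5)^n.
Try particular g_p(n) = pn + q. Substituting:
  pn + q = -5(p(n-1) + q) - 2n + 1.
Matching the n-coefficient: p = -5p - 2 ⇒ p = - \frac{1}{3}.
Matching constants: q = 5p - 5q + 1 ⇒ q = - \frac{1}{9}.
General: g(n) = A·(-5)^n - \frac{n}{3} - \frac{1}{9}.
Apply g(0) = 4: A - \frac{1}{9} = 4 ⇒ A = \frac{37}{9}.
So g(n) = \frac{37 \left(-5\right)^{n}}{9} - \frac{n}{3} - \frac{1}{9}.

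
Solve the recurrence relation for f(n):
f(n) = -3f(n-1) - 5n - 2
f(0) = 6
First-order linear with linear forcing.
Homogeneous solution: f_h(n) = A·(-3)^n.
Try particular f_p(n) = pn + q. Substituting:
  pn + q = -3(p(n-1) + q) - 5n - 2.
Matching the n-coefficient: p = -3p - 5 ⇒ p = - \frac{5}{4}.
Matching constants: q = 3p - 3q - 2 ⇒ q = - \frac{23}{16}.
General: f(n) = A·(-3)^n - \frac{5 n}{4} - \frac{23}{16}.
Apply f(0) = 6: A - \frac{23}{16} = 6 ⇒ A = \frac{119}{16}.
So f(n) = \frac{119 \left(-3\right)^{n}}{16} - \frac{5 n}{4} - \frac{23}{16}.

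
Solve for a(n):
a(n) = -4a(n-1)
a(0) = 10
This is a homogeneous first-order recurrence with ratio -4.
By induction a(n) = a(0) · (-4)^n = 10 \left(-4\right)^{n}.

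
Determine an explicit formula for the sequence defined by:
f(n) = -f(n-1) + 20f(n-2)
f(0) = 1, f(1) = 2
Characteristic equation: x² + x - 20 = 0, which factors as (x - (4))(x - (-5)) = 0.
Roots r₁ = 4, r₂ = -5 (distinct).
General solution: f(n) = A·(4)^n + B·(-5)^n.
From f(0) = 1: A + B = 1.
From f(1) = 2: 4A - 5B = 2.
Solving: A = \frac{7}{9}, B = \frac{2}{9}.
So f(n) = \frac{2 \left(-5\right)^{n}}{9} + \frac{7 \cdot 4^{n}}{9}.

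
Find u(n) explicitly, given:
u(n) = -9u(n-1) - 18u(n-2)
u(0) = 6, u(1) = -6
Characteristic equation: x² + 9x + 18 = 0, which factors as (x - (-6))(x - (-3)) = 0.
Roots r₁ = -6, r₂ = -3 (distinct).
General solution: u(n) = A·(-6)^n + B·(-3)^n.
From u(0) = 6: A + B = 6.
From u(1) = -6: -6A - 3B = -6.
Solving: A = -4, B = 10.
So u(n) = 10 \left(-3\right)^{n} - 4 \left(-6\right)^{n}.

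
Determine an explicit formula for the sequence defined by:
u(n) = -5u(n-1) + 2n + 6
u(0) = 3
First-order linear with linear forcing.
Homogeneous solution: u_h(n) = A·(-5)^n.
Try particular u_p(n) = pn + q. Substituting:
  pn + q = -5(p(n-1) + q) + 2n + 6.
Matching the n-coefficient: p = -5p + 2 ⇒ p = \frac{1}{3}.
Matching constants: q = 5p - 5q + 6 ⇒ q = \frac{23}{18}.
General: u(n) = A·(-5)^n + \frac{n}{3} + \frac{23}{18}.
Apply u(0) = 3: A + \frac{23}{18} = 3 ⇒ A = \frac{31}{18}.
So u(n) = \frac{31 \left(-5\right)^{n}}{18} + \frac{n}{3} + \frac{23}{18}.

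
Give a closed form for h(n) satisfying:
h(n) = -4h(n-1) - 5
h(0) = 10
First-order linear non-homogeneous.
Homogeneous solution: h_h(n) = A·(-4)^n.
Try constant particular solution h_p = K: K = -4K - 5 ⇒ K = -1.
General: h(n) = A·(-4)^n - 1.
Apply h(0) = 10: A - 1 = 10 ⇒ A = 11.
So h(n) = 11 \left(-4\right)^{n} - 1.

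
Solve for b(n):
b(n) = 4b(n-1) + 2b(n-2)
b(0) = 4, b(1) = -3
Characteristic equation: x² - 4x - 2 = 0.
Discriminant Δ = (4)² + 4·(2) = 24.
Roots r₁,₂ = (4 ± √24)/2, so r₁ = 2 + \sqrt{6}, r₂ = 2 - \sqrt{6}.
General solution: b(n) = A·r₁^n + B·r₂^n.
From the initial conditions, A + B = 4 and r₁A + r₂B = -3.
Since r₁ - r₂ = √24: A = (-3 - (4)r₂)/√24 = 2 - \frac{11 \sqrt{6}}{12}, and B = 4 - A = 2 + \frac{11 \sqrt{6}}{12}.
So b(n) = \left(2 - \frac{11 \sqrt{6}}{12}\right)\left(2 + \sqrt{6}\right)^n + \left(2 + \frac{11 \sqrt{6}}{12}\right)\left(2 - \sqrt{6}\right)^n.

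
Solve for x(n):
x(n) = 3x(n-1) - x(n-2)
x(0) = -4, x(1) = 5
Characteristic equation: x² - 3x + 1 = 0.
Discriminant Δ = (3)² + 4·(-1) = 5.
Roots r₁,₂ = (3 ± √5)/2, so r₁ = \frac{\sqrt{5}}{2} + \frac{3}{2}, r₂ = \frac{3}{2} - \frac{\sqrt{5}}{2}.
General solution: x(n) = A·r₁^n + B·r₂^n.
From the initial conditions, A + B = -4 and r₁A + r₂B = 5.
Since r₁ - r₂ = √5: A = (5 - (-4)r₂)/√5 = -2 + \frac{11 \sqrt{5}}{5}, and B = -4 - A = - \frac{11 \sqrt{5}}{5} - 2.
So x(n) = \left(-2 + \frac{11 \sqrt{5}}{5}\right)\left(\frac{\sqrt{5}}{2} + \frac{3}{2}\right)^n + \left(- \frac{11 \sqrt{5}}{5} - 2\right)\left(\frac{3}{2} - \frac{\sqrt{5}}{2}\right)^n.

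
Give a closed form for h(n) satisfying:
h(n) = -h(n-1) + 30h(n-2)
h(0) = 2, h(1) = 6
Characteristic equation: x² + x - 30 = 0, which factors as (x - (-6))(x - (5)) = 0.
Roots r₁ = -6, r₂ = 5 (distinct).
General solution: h(n) = A·(-6)^n + B·(5)^n.
From h(0) = 2: A + B = 2.
From h(1) = 6: -6A + 5B = 6.
Solving: A = \frac{4}{11}, B = \frac{18}{11}.
So h(n) = \frac{4 \left(-6\right)^{n}}{11} + \frac{18 \cdot 5^{n}}{11}.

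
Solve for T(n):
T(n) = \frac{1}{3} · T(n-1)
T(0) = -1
Pure geometric recurrence with ratio \frac{1}{3}.
By induction T(n) = T(0) · (\frac{1}{3})^n = - 3^{- n}.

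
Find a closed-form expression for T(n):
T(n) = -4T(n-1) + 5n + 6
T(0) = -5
First-order linear with linear forcing.
Homogeneous solution: T_h(n) = A·(-4)^n.
Try particular T_p(n) = pn + q. Substituting:
  pn + q = -4(p(n-1) + q) + 5n + 6.
Matching the n-coefficient: p = -4p + 5 ⇒ p = 1.
Matching constants: q = 4p - 4q + 6 ⇒ q = 2.
General: T(n) = A·(-4)^n + n + 2.
Apply T(0) = -5: A + 2 = -5 ⇒ A = -7.
So T(n) = - 7 \left(-4\right)^{n} + n + 2.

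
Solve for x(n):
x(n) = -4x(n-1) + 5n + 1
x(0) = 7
First-order linear with linear forcing.
Homogeneous solution: x_h(n) = A·(-4)^n.
Try particular x_p(n) = pn + q. Substituting:
  pn + q = -4(p(n-1) + q) + 5n + 1.
Matching the n-coefficient: p = -4p + 5 ⇒ p = 1.
Matching constants: q = 4p - 4q + 1 ⇒ q = 1.
General: x(n) = A·(-4)^n + n + 1.
Apply x(0) = 7: A + 1 = 7 ⇒ A = 6.
So x(n) = 6 \left(-4\right)^{n} + n + 1.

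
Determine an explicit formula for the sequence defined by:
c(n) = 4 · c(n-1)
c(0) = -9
Pure geometric recurrence with ratio 4.
By induction c(n) = c(0) · (4)^n = - 9 \cdot 4^{n}.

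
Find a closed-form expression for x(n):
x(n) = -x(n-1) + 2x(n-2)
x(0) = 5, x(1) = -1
Characteristic equation: x² + x - 2 = 0, which factors as (x - (-2))(x - (1)) = 0.
Roots r₁ = -2, r₂ = 1 (distinct).
General solution: x(n) = A·(-2)^n + B·(1)^n.
From x(0) = 5: A + B = 5.
From x(1) = -1: -2A + B = -1.
Solving: A = 2, B = 3.
So x(n) = 2 \left(-2\right)^{n} + 3.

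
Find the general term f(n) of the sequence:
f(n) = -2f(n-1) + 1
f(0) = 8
First-order linear non-homogeneous.
Homogeneous solution: f_h(n) = A·(-2)^n.
Try constant particular solution f_p = K: K = -2K + 1 ⇒ K = \frac{1}{3}.
General: f(n) = A·(-2)^n + \frac{1}{3}.
Apply f(0) = 8: A + \frac{1}{3} = 8 ⇒ A = \frac{23}{3}.
So f(n) = \frac{23 \left(-2\right)^{n}}{3} + \frac{1}{3}.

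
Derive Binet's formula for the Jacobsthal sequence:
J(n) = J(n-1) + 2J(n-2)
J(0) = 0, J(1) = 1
This is the Jacobsthal sequence.
Characteristic equation: x² - x - 2 = 0; roots r₁ = 2, r₂ = -1.
General: J(n) = A·r₁^n + B·r₂^n. Solving with J(0)=0, J(1)=1 gives A = \frac{1}{3}, B = - \frac{1}{3}.
So J(n) = - \frac{\left(-1\right)^{n}}{3} + \frac{2^{n}}{3}.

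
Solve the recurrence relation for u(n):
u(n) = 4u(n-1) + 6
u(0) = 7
First-order linear non-homogeneous.
Homogeneous solution: u_h(n) = A·(4)^n.
Try constant particular solution u_p = K: K = 4K + 6 ⇒ K = -2.
General: u(n) = A·(4)^n - 2.
Apply u(0) = 7: A - 2 = 7 ⇒ A = 9.
So u(n) = 9 \cdot 4^{n} - 2.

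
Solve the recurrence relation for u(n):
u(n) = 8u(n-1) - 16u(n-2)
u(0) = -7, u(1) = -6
Characteristic equation: x² - 8x + 16 = 0, which is (x - (4))².
Repeated root r = 4.
General solution: u(n) = (A + Bn)·(4)^n.
From u(0) = -7: A = -7.
From u(1) = -6: (A + B)·(4) = -6 ⇒ B = \frac{11}{2}.
So u(n) = \left(\frac{11 n}{2} - 7\right) \cdot (4)^n.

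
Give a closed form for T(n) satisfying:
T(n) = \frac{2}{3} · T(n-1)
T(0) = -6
Pure geometric recurrence with ratio \frac{2}{3}.
By induction T(n) = T(0) · (\frac{2}{3})^n = - 6 \left(\frac{2}{3}\right)^{n}.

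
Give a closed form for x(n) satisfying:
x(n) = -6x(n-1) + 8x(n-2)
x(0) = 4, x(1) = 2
Characteristic equation: x² + 6x - 8 = 0.
Discriminant Δ = (-6)² + 4·(8) = 68.
Roots r₁,₂ = (-6 ± √68)/2, so r₁ = -3 + \sqrt{17}, r₂ = - \sqrt{17} - 3.
General solution: x(n) = A·r₁^n + B·r₂^n.
From the initial conditions, A + B = 4 and r₁A + r₂B = 2.
Since r₁ - r₂ = √68: A = (2 - (4)r₂)/√68 = \frac{7 \sqrt{17}}{17} + 2, and B = 4 - A = 2 - \frac{7 \sqrt{17}}{17}.
So x(n) = \left(\frac{7 \sqrt{17}}{17} + 2\right)\left(-3 + \sqrt{17}\right)^n + \left(2 - \frac{7 \sqrt{17}}{17}\right)\left(- \sqrt{17} - 3\right)^n.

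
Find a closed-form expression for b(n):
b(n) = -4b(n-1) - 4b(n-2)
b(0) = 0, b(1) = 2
Characteristic equation: x² + 4x + 4 = 0, which is (x - (-2))².
Repeated root r = -2.
General solution: b(n) = (A + Bn)·(-2)^n.
From b(0) = 0: A = 0.
From b(1) = 2: (A + B)·(-2) = 2 ⇒ B = -1.
So b(n) = \left(- n\right) \cdot (-2)^n.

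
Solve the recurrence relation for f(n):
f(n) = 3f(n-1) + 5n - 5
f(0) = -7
First-order linear with linear forcing.
Homogeneous solution: f_h(n) = A·(3)^n.
Try particular f_p(n) = pn + q. Substituting:
  pn + q = 3(p(n-1) + q) + 5n - 5.
Matching the n-coefficient: p = 3p + 5 ⇒ p = - \frac{5}{2}.
Matching constants: q = -3p + 3q - 5 ⇒ q = - \frac{5}{4}.
General: f(n) = A·(3)^n - \frac{5 n}{2} - \frac{5}{4}.
Apply f(0) = -7: A - \frac{5}{4} = -7 ⇒ A = - \frac{23}{4}.
So f(n) = - \frac{23 \cdot 3^{n}}{4} - \frac{5 n}{2} - \frac{5}{4}.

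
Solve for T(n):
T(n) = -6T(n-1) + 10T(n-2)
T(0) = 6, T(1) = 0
Characteristic equation: x² + 6x - 10 = 0.
Discriminant Δ = (-6)² + 4·(10) = 76.
Roots r₁,₂ = (-6 ± √76)/2, so r₁ = -3 + \sqrt{19}, r₂ = - \sqrt{19} - 3.
General solution: T(n) = A·r₁^n + B·r₂^n.
From the initial conditions, A + B = 6 and r₁A + r₂B = 0.
Since r₁ - r₂ = √76: A = (0 - (6)r₂)/√76 = \frac{9 \sqrt{19}}{19} + 3, and B = 6 - A = 3 - \frac{9 \sqrt{19}}{19}.
So T(n) = \left(\frac{9 \sqrt{19}}{19} + 3\right)\left(-3 + \sqrt{19}\right)^n + \left(3 - \frac{9 \sqrt{19}}{19}\right)\left(- \sqrt{19} - 3\right)^n.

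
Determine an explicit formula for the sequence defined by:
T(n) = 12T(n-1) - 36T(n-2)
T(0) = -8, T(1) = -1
Characteristic equation: x² - 12x + 36 = 0, which is (x - (6))².
Repeated root r = 6.
General solution: T(n) = (A + Bn)·(6)^n.
From T(0) = -8: A = -8.
From T(1) = -1: (A + B)·(6) = -1 ⇒ B = \frac{47}{6}.
So T(n) = \left(\frac{47 n}{6} - 8\right) \cdot (6)^n.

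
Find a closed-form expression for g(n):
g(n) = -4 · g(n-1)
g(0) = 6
Pure geometric recurrence with ratio -4.
By induction g(n) = g(0) · (-4)^n = 6 \left(-4\right)^{n}.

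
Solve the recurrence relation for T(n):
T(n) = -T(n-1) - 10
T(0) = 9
First-order linear non-homogeneous.
Homogeneous solution: T_h(n) = A·(-1)^n.
Try constant particular solution T_p = K: K = -K - 10 ⇒ K = -5.
General: T(n) = A·(-1)^n - 5.
Apply T(0) = 9: A - 5 = 9 ⇒ A = 14.
So T(n) = 14 \left(-1\right)^{n} - 5.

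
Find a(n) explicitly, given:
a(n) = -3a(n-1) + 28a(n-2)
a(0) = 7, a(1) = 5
Characteristic equation: x² + 3x - 28 = 0, which factors as (x - (4))(x - (-7)) = 0.
Roots r₁ = 4, r₂ = -7 (distinct).
General solution: a(n) = A·(4)^n + B·(-7)^n.
From a(0) = 7: A + B = 7.
From a(1) = 5: 4A - 7B = 5.
Solving: A = \frac{54}{11}, B = \frac{23}{11}.
So a(n) = \frac{23 \left(-7\right)^{n}}{11} + \frac{54 \cdot 4^{n}}{11}.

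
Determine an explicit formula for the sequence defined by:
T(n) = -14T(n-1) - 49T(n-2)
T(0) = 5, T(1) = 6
Characteristic equation: x² + 14x + 49 = 0, which is (x - (-7))².
Repeated root r = -7.
General solution: T(n) = (A + Bn)·(-7)^n.
From T(0) = 5: A = 5.
From T(1) = 6: (A + B)·(-7) = 6 ⇒ B = - \frac{41}{7}.
So T(n) = \left(5 - \frac{41 n}{7}\right) \cdot (-7)^n.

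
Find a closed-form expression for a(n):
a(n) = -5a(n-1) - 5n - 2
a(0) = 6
First-order linear with linear forcing.
Homogeneous solution: a_h(n) = A·(-5)^n.
Try particular a_p(n) = pn + q. Substituting:
  pn + q = -5(p(n-1) + q) - 5n - 2.
Matching the n-coefficient: p = -5p - 5 ⇒ p = - \frac{5}{6}.
Matching constants: q = 5p - 5q - 2 ⇒ q = - \frac{37}{36}.
General: a(n) = A·(-5)^n - \frac{5 n}{6} - \frac{37}{36}.
Apply a(0) = 6: A - \frac{37}{36} = 6 ⇒ A = \frac{253}{36}.
So a(n) = \frac{253 \left(-5\right)^{n}}{36} - \frac{5 n}{6} - \frac{37}{36}.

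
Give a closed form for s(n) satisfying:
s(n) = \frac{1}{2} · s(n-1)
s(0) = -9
Pure geometric recurrence with ratio \frac{1}{2}.
By induction s(n) = s(0) · (\frac{1}{2})^n = - 9 \cdot 2^{- n}.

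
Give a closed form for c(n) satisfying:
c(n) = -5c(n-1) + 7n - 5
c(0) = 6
First-order linear with linear forcing.
Homogeneous solution: c_h(n) = A·(-5)^n.
Try particular c_p(n) = pn + q. Substituting:
  pn + q = -5(p(n-1) + q) + 7n - 5.
Matching the n-coefficient: p = -5p + 7 ⇒ p = \frac{7}{6}.
Matching constants: q = 5p - 5q - 5 ⇒ q = \frac{5}{36}.
General: c(n) = A·(-5)^n + \frac{7 n}{6} + \frac{5}{36}.
Apply c(0) = 6: A + \frac{5}{36} = 6 ⇒ A = \frac{211}{36}.
So c(n) = \frac{211 \left(-5\right)^{n}}{36} + \frac{7 n}{6} + \frac{5}{36}.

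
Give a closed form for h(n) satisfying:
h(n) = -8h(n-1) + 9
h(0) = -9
First-order linear non-homogeneous.
Homogeneous solution: h_h(n) = A·(-8)^n.
Try constant particular solution h_p = K: K = -8K + 9 ⇒ K = 1.
General: h(n) = A·(-8)^n + 1.
Apply h(0) = -9: A + 1 = -9 ⇒ A = -10.
So h(n) = 1 - 10 \left(-8\right)^{n}.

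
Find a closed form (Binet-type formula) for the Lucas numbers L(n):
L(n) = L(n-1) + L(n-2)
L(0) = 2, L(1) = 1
This is the Lucas sequence.
Characteristic equation: x² - x - 1 = 0; roots r₁ = \frac{1}{2} + \frac{\sqrt{5}}{2}, r₂ = \frac{1}{2} - \frac{\sqrt{5}}{2}.
General: L(n) = A·r₁^n + B·r₂^n. Solving with L(0)=2, L(1)=1 gives A = 1, B = 1.
So L(n) = 2^{- n} \left(\left(1 - \sqrt{5}\right)^{n} + \left(1 + \sqrt{5}\right)^{n}\right).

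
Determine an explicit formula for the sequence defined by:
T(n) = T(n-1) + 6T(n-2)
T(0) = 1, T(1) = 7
Characteristic equation: x² - x - 6 = 0, which factors as (x - (3))(x - (-2)) = 0.
Roots r₁ = 3, r₂ = -2 (distinct).
General solution: T(n) = A·(3)^n + B·(-2)^n.
From T(0) = 1: A + B = 1.
From T(1) = 7: 3A - 2B = 7.
Solving: A = \frac{9}{5}, B = - \frac{4}{5}.
So T(n) = - \frac{4 \left(-2\right)^{n}}{5} + \frac{9 \cdot 3^{n}}{5}.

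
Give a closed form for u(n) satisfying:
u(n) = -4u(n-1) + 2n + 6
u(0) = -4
First-order linear with linear forcing.
Homogeneous solution: u_h(n) = A·(-4)^n.
Try particular u_p(n) = pn + q. Substituting:
  pn + q = -4(p(n-1) + q) + 2n + 6.
Matching the n-coefficient: p = -4p + 2 ⇒ p = \frac{2}{5}.
Matching constants: q = 4p - 4q + 6 ⇒ q = \frac{38}{25}.
General: u(n) = A·(-4)^n + \frac{2 n}{5} + \frac{38}{25}.
Apply u(0) = -4: A + \frac{38}{25} = -4 ⇒ A = - \frac{138}{25}.
So u(n) = - \frac{138 \left(-4\right)^{n}}{25} + \frac{2 n}{5} + \frac{38}{25}.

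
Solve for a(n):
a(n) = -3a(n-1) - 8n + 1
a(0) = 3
First-order linear with linear forcing.
Homogeneous solution: a_h(n) = A·(-3)^n.
Try particular a_p(n) = pn + q. Substituting:
  pn + q = -3(p(n-1) + q) - 8n + 1.
Matching the n-coefficient: p = -3p - 8 ⇒ p = -2.
Matching constants: q = 3p - 3q + 1 ⇒ q = - \frac{5}{4}.
General: a(n) = A·(-3)^n - 2 n - \frac{5}{4}.
Apply a(0) = 3: A - \frac{5}{4} = 3 ⇒ A = \frac{17}{4}.
So a(n) = \frac{17 \left(-3\right)^{n}}{4} - 2 n - \frac{5}{4}.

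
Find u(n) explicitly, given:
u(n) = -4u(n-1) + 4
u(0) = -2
First-order linear non-homogeneous.
Homogeneous solution: u_h(n) = A·(-4)^n.
Try constant particular solution u_p = K: K = -4K + 4 ⇒ K = \frac{4}{5}.
General: u(n) = A·(-4)^n + \frac{4}{5}.
Apply u(0) = -2: A + \frac{4}{5} = -2 ⇒ A = - \frac{14}{5}.
So u(n) = \frac{4}{5} - \frac{14 \left(-4\right)^{n}}{5}.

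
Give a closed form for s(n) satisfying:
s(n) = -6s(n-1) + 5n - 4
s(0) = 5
First-order linear with linear forcing.
Homogeneous solution: s_h(n) = A·(-6)^n.
Try particular s_p(n) = pn + q. Substituting:
  pn + q = -6(p(n-1) + q) + 5n - 4.
Matching the n-coefficient: p = -6p + 5 ⇒ p = \frac{5}{7}.
Matching constants: q = 6p - 6q - 4 ⇒ q = \frac{2}{49}.
General: s(n) = A·(-6)^n + \frac{5 n}{7} + \frac{2}{49}.
Apply s(0) = 5: A + \frac{2}{49} = 5 ⇒ A = \frac{243}{49}.
So s(n) = \frac{243 \left(-6\right)^{n}}{49} + \frac{5 n}{7} + \frac{2}{49}.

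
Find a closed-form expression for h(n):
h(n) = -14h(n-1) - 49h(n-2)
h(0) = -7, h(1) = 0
Characteristic equation: x² + 14x + 49 = 0, which is (x - (-7))².
Repeated root r = -7.
General solution: h(n) = (A + Bn)·(-7)^n.
From h(0) = -7: A = -7.
From h(1) = 0: (A + B)·(-7) = 0 ⇒ B = 7.
So h(n) = \left(7 n - 7\right) \cdot (-7)^n.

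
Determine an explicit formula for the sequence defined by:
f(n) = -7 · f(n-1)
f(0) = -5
Pure geometric recurrence with ratio -7.
By induction f(n) = f(0) · (-7)^n = - 5 \left(-7\right)^{n}.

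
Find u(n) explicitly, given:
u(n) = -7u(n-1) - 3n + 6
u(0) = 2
First-order linear with linear forcing.
Homogeneous solution: u_h(n) = A·(-7)^n.
Try particular u_p(n) = pn + q. Substituting:
  pn + q = -7(p(n-1) + q) - 3n + 6.
Matching the n-coefficient: p = -7p - 3 ⇒ p = - \frac{3}{8}.
Matching constants: q = 7p - 7q + 6 ⇒ q = \frac{27}{64}.
General: u(n) = A·(-7)^n - \frac{3 n}{8} + \frac{27}{64}.
Apply u(0) = 2: A + \frac{27}{64} = 2 ⇒ A = \frac{101}{64}.
So u(n) = \frac{101 \left(-7\right)^{n}}{64} - \frac{3 n}{8} + \frac{27}{64}.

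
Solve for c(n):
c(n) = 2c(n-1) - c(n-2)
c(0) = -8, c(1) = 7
Characteristic equation: x² - 2x + 1 = 0, which is (x - (1))².
Repeated root r = 1.
General solution: c(n) = (A + Bn)·(1)^n.
From c(0) = -8: A = -8.
From c(1) = 7: (A + B)·(1) = 7 ⇒ B = 15.
So c(n) = \left(15 n - 8\right) \cdot (1)^n.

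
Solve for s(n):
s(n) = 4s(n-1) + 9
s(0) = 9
First-order linear non-homogeneous.
Homogeneous solution: s_h(n) = A·(4)^n.
Try constant particular solution s_p = K: K = 4K + 9 ⇒ K = -3.
General: s(n) = A·(4)^n - 3.
Apply s(0) = 9: A - 3 = 9 ⇒ A = 12.
So s(n) = 12 \cdot 4^{n} - 3.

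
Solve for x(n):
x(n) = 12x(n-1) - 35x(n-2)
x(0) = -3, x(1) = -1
Characteristic equation: x² - 12x + 35 = 0, which factors as (x - (7))(x - (5)) = 0.
Roots r₁ = 7, r₂ = 5 (distinct).
General solution: x(n) = A·(7)^n + B·(5)^n.
From x(0) = -3: A + B = -3.
From x(1) = -1: 7A + 5B = -1.
Solving: A = 7, B = -10.
So x(n) = - 10 \cdot 5^{n} + 7 \cdot 7^{n}.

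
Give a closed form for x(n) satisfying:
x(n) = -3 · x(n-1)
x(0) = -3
Pure geometric recurrence with ratio -3.
By induction x(n) = x(0) · (-3)^n = - 3 \left(-3\right)^{n}.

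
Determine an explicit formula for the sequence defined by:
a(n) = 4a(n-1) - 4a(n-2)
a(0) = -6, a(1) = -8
Characteristic equation: x² - 4x + 4 = 0, which is (x - (2))².
Repeated root r = 2.
General solution: a(n) = (A + Bn)·(2)^n.
From a(0) = -6: A = -6.
From a(1) = -8: (A + B)·(2) = -8 ⇒ B = 2.
So a(n) = \left(2 n - 6\right) \cdot (2)^n.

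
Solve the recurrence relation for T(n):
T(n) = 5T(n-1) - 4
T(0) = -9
First-order linear non-homogeneous.
Homogeneous solution: T_h(n) = A·(5)^n.
Try constant particular solution T_p = K: K = 5K - 4 ⇒ K = 1.
General: T(n) = A·(5)^n + 1.
Apply T(0) = -9: A + 1 = -9 ⇒ A = -10.
So T(n) = 1 - 10 \cdot 5^{n}.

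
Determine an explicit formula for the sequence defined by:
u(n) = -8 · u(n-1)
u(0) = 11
Pure geometric recurrence with ratio -8.
By induction u(n) = u(0) · (-8)^n = 11 \left(-8\right)^{n}.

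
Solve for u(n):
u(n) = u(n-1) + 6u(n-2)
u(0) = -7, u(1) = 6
Characteristic equation: x² - x - 6 = 0, which factors as (x - (-2))(x - (3)) = 0.
Roots r₁ = -2, r₂ = 3 (distinct).
General solution: u(n) = A·(-2)^n + B·(3)^n.
From u(0) = -7: A + B = -7.
From u(1) = 6: -2A + 3B = 6.
Solving: A = - \frac{27}{5}, B = - \frac{8}{5}.
So u(n) = - \frac{27 \left(-2\right)^{n}}{5} - \frac{8 \cdot 3^{n}}{5}.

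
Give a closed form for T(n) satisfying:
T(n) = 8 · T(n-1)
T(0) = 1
Pure geometric recurrence with ratio 8.
By induction T(n) = T(0) · (8)^n = 8^{n}.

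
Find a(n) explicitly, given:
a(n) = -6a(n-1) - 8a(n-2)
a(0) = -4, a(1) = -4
Characteristic equation: x² + 6x + 8 = 0, which factors as (x - (-2))(x - (-4)) = 0.
Roots r₁ = -2, r₂ = -4 (distinct).
General solution: a(n) = A·(-2)^n + B·(-4)^n.
From a(0) = -4: A + B = -4.
From a(1) = -4: -2A - 4B = -4.
Solving: A = -10, B = 6.
So a(n) = - 10 \left(-2\right)^{n} + 6 \left(-4\right)^{n}.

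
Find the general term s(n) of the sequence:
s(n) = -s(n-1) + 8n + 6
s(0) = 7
First-order linear with linear forcing.
Homogeneous solution: s_h(n) = A·(-1)^n.
Try particular s_p(n) = pn + q. Substituting:
  pn + q = -(p(n-1) + q) + 8n + 6.
Matching the n-coefficient: p = -p + 8 ⇒ p = 4.
Matching constants: q = p - q + 6 ⇒ q = 5.
General: s(n) = A·(-1)^n + 4 n + 5.
Apply s(0) = 7: A + 5 = 7 ⇒ A = 2.
So s(n) = 2 \left(-1\right)^{n} + 4 n + 5.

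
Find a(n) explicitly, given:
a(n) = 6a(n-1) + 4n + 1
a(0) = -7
First-order linear with linear forcing.
Homogeneous solution: a_h(n) = A·(6)^n.
Try particular a_p(n) = pn + q. Substituting:
  pn + q = 6(p(n-1) + q) + 4n + 1.
Matching the n-coefficient: p = 6p + 4 ⇒ p = - \frac{4}{5}.
Matching constants: q = -6p + 6q + 1 ⇒ q = - \frac{29}{25}.
General: a(n) = A·(6)^n - \frac{4 n}{5} - \frac{29}{25}.
Apply a(0) = -7: A - \frac{29}{25} = -7 ⇒ A = - \frac{146}{25}.
So a(n) = - \frac{146 \cdot 6^{n}}{25} - \frac{4 n}{5} - \frac{29}{25}.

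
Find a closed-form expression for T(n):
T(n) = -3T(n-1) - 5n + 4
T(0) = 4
First-order linear with linear forcing.
Homogeneous solution: T_h(n) = A·(-3)^n.
Try particular T_p(n) = pn + q. Substituting:
  pn + q = -3(p(n-1) + q) - 5n + 4.
Matching the n-coefficient: p = -3p - 5 ⇒ p = - \frac{5}{4}.
Matching constants: q = 3p - 3q + 4 ⇒ q = \frac{1}{16}.
General: T(n) = A·(-3)^n - \frac{5 n}{4} + \frac{1}{16}.
Apply T(0) = 4: A + \frac{1}{16} = 4 ⇒ A = \frac{63}{16}.
So T(n) = \frac{63 \left(-3\right)^{n}}{16} - \frac{5 n}{4} + \frac{1}{16}.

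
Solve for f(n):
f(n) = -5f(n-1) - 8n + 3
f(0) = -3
First-order linear with linear forcing.
Homogeneous solution: f_h(n) = A·(-5)^n.
Try particular f_p(n) = pn + q. Substituting:
  pn + q = -5(p(n-1) + q) - 8n + 3.
Matching the n-coefficient: p = -5p - 8 ⇒ p = - \frac{4}{3}.
Matching constants: q = 5p - 5q + 3 ⇒ q = - \frac{11}{18}.
General: f(n) = A·(-5)^n - \frac{4 n}{3} - \frac{11}{18}.
Apply f(0) = -3: A - \frac{11}{18} = -3 ⇒ A = - \frac{43}{18}.
So f(n) = - \frac{43 \left(-5\right)^{n}}{18} - \frac{4 n}{3} - \frac{11}{18}.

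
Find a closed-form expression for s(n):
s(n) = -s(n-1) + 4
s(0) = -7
First-order linear non-homogeneous.
Homogeneous solution: s_h(n) = A·(-1)^n.
Try constant particular solution s_p = K: K = -K + 4 ⇒ K = 2.
General: s(n) = A·(-1)^n + 2.
Apply s(0) = -7: A + 2 = -7 ⇒ A = -9.
So s(n) = 2 - 9 \left(-1\right)^{n}.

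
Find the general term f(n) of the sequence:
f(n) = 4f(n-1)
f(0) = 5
This is a homogeneous first-order recurrence with ratio 4.
By induction f(n) = f(0) · (4)^n = 5 \cdot 4^{n}.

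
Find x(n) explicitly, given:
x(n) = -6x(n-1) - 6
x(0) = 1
First-order linear non-homogeneous.
Homogeneous solution: x_h(n) = A·(-6)^n.
Try constant particular solution x_p = K: K = -6K - 6 ⇒ K = - \frac{6}{7}.
General: x(n) = A·(-6)^n - \frac{6}{7}.
Apply x(0) = 1: A - \frac{6}{7} = 1 ⇒ A = \frac{13}{7}.
So x(n) = \frac{13 \left(-6\right)^{n}}{7} - \frac{6}{7}.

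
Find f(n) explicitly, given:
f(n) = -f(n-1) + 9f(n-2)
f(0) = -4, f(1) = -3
Characteristic equation: x² + x - 9 = 0.
Discriminant Δ = (-1)² + 4·(9) = 37.
Roots r₁,₂ = (-1 ± √37)/2, so r₁ = - \frac{1}{2} + \frac{\sqrt{37}}{2}, r₂ = - \frac{\sqrt{37}}{2} - \frac{1}{2}.
General solution: f(n) = A·r₁^n + B·r₂^n.
From the initial conditions, A + B = -4 and r₁A + r₂B = -3.
Since r₁ - r₂ = √37: A = (-3 - (-4)r₂)/√37 = -2 - \frac{5 \sqrt{37}}{37}, and B = -4 - A = -2 + \frac{5 \sqrt{37}}{37}.
So f(n) = \left(-2 - \frac{5 \sqrt{37}}{37}\right)\left(- \frac{1}{2} + \frac{\sqrt{37}}{2}\right)^n + \left(-2 + \frac{5 \sqrt{37}}{37}\right)\left(- \frac{\sqrt{37}}{2} - \frac{1}{2}\right)^n.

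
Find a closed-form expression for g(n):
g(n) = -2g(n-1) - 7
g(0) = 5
First-order linear non-homogeneous.
Homogeneous solution: g_h(n) = A·(-2)^n.
Try constant particular solution g_p = K: K = -2K - 7 ⇒ K = - \frac{7}{3}.
General: g(n) = A·(-2)^n - \frac{7}{3}.
Apply g(0) = 5: A - \frac{7}{3} = 5 ⇒ A = \frac{22}{3}.
So g(n) = \frac{22 \left(-2\right)^{n}}{3} - \frac{7}{3}.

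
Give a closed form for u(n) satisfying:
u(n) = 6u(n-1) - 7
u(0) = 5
First-order linear non-homogeneous.
Homogeneous solution: u_h(n) = A·(6)^n.
Try constant particular solution u_p = K: K = 6K - 7 ⇒ K = \frac{7}{5}.
General: u(n) = A·(6)^n + \frac{7}{5}.
Apply u(0) = 5: A + \frac{7}{5} = 5 ⇒ A = \frac{18}{5}.
So u(n) = \frac{18 \cdot 6^{n}}{5} + \frac{7}{5}.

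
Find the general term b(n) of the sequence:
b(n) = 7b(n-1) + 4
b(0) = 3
First-order linear non-homogeneous.
Homogeneous solution: b_h(n) = A·(7)^n.
Try constant particular solution b_p = K: K = 7K + 4 ⇒ K = - \frac{2}{3}.
General: b(n) = A·(7)^n - \frac{2}{3}.
Apply b(0) = 3: A - \frac{2}{3} = 3 ⇒ A = \frac{11}{3}.
So b(n) = \frac{11 \cdot 7^{n}}{3} - \frac{2}{3}.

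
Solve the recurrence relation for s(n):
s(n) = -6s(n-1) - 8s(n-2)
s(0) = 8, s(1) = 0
Characteristic equation: x² + 6x + 8 = 0, which factors as (x - (-2))(x - (-4)) = 0.
Roots r₁ = -2, r₂ = -4 (distinct).
General solution: s(n) = A·(-2)^n + B·(-4)^n.
From s(0) = 8: A + B = 8.
From s(1) = 0: -2A - 4B = 0.
Solving: A = 16, B = -8.
So s(n) = 16 \left(-2\right)^{n} - 8 \left(-4\right)^{n}.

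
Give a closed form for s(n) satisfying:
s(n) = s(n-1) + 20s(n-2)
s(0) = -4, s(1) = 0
Characteristic equation: x² - x - 20 = 0, which factors as (x - (5))(x - (-4)) = 0.
Roots r₁ = 5, r₂ = -4 (distinct).
General solution: s(n) = A·(5)^n + B·(-4)^n.
From s(0) = -4: A + B = -4.
From s(1) = 0: 5A - 4B = 0.
Solving: A = - \frac{16}{9}, B = - \frac{20}{9}.
So s(n) = - \frac{20 \left(-4\right)^{n}}{9} - \frac{16 \cdot 5^{n}}{9}.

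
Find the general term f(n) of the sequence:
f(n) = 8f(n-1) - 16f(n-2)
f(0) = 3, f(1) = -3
Characteristic equation: x² - 8x + 16 = 0, which is (x - (4))².
Repeated root r = 4.
General solution: f(n) = (A + Bn)·(4)^n.
From f(0) = 3: A = 3.
From f(1) = -3: (A + B)·(4) = -3 ⇒ B = - \frac{15}{4}.
So f(n) = \left(3 - \frac{15 n}{4}\right) \cdot (4)^n.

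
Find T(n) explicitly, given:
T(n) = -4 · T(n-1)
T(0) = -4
Pure geometric recurrence with ratio -4.
By induction T(n) = T(0) · (-4)^n = - 4 \left(-4\right)^{n}.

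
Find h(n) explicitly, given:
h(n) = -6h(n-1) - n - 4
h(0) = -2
First-order linear with linear forcing.
Homogeneous solution: h_h(n) = A·(-6)^n.
Try particular h_p(n) = pn + q. Substituting:
  pn + q = -6(p(n-1) + q) - n - 4.
Matching the n-coefficient: p = -6p - 1 ⇒ p = - \frac{1}{7}.
Matching constants: q = 6p - 6q - 4 ⇒ q = - \frac{34}{49}.
General: h(n) = A·(-6)^n - \frac{n}{7} - \frac{34}{49}.
Apply h(0) = -2: A - \frac{34}{49} = -2 ⇒ A = - \frac{64}{49}.
So h(n) = - \frac{64 \left(-6\right)^{n}}{49} - \frac{n}{7} - \frac{34}{49}.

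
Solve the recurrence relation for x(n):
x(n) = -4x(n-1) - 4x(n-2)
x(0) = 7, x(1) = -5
Characteristic equation: x² + 4x + 4 = 0, which is (x - (-2))².
Repeated root r = -2.
General solution: x(n) = (A + Bn)·(-2)^n.
From x(0) = 7: A = 7.
From x(1) = -5: (A + B)·(-2) = -5 ⇒ B = - \frac{9}{2}.
So x(n) = \left(7 - \frac{9 n}{2}\right) \cdot (-2)^n.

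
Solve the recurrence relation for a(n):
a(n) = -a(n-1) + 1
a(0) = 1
First-order linear non-homogeneous.
Homogeneous solution: a_h(n) = A·(-1)^n.
Try constant particular solution a_p = K: K = -K + 1 ⇒ K = \frac{1}{2}.
General: a(n) = A·(-1)^n + \frac{1}{2}.
Apply a(0) = 1: A + \frac{1}{2} = 1 ⇒ A = \frac{1}{2}.
So a(n) = \frac{\left(-1\right)^{n}}{2} + \frac{1}{2}.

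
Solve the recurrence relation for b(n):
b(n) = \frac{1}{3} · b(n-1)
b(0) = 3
Pure geometric recurrence with ratio \frac{1}{3}.
By induction b(n) = b(0) · (\frac{1}{3})^n = 3 \cdot 3^{- n}.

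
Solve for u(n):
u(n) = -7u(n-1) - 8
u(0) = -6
First-order linear non-homogeneous.
Homogeneous solution: u_h(n) = A·(-7)^n.
Try constant particular solution u_p = K: K = -7K - 8 ⇒ K = -1.
General: u(n) = A·(-7)^n - 1.
Apply u(0) = -6: A - 1 = -6 ⇒ A = -5.
So u(n) = - 5 \left(-7\right)^{n} - 1.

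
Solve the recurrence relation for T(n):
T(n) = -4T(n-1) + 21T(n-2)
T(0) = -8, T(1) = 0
Characteristic equation: x² + 4x - 21 = 0, which factors as (x - (-7))(x - (3)) = 0.
Roots r₁ = -7, r₂ = 3 (distinct).
General solution: T(n) = A·(-7)^n + B·(3)^n.
From T(0) = -8: A + B = -8.
From T(1) = 0: -7A + 3B = 0.
Solving: A = - \frac{12}{5}, B = - \frac{28}{5}.
So T(n) = - \frac{12 \left(-7\right)^{n}}{5} - \frac{28 \cdot 3^{n}}{5}.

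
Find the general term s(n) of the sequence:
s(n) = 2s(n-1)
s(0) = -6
This is a homogeneous first-order recurrence with ratio 2.
By induction s(n) = s(0) · (2)^n = - 6 \cdot 2^{n}.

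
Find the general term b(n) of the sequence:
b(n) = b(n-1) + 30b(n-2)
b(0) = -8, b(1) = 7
Characteristic equation: x² - x - 30 = 0, which factors as (x - (-5))(x - (6)) = 0.
Roots r₁ = -5, r₂ = 6 (distinct).
General solution: b(n) = A·(-5)^n + B·(6)^n.
From b(0) = -8: A + B = -8.
From b(1) = 7: -5A + 6B = 7.
Solving: A = -5, B = -3.
So b(n) = - 5 \left(-5\right)^{n} - 3 \cdot 6^{n}.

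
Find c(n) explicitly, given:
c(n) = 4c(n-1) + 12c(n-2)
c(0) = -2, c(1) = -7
Characteristic equation: x² - 4x - 12 = 0, which factors as (x - (-2))(x - (6)) = 0.
Roots r₁ = -2, r₂ = 6 (distinct).
General solution: c(n) = A·(-2)^n + B·(6)^n.
From c(0) = -2: A + B = -2.
From c(1) = -7: -2A + 6B = -7.
Solving: A = - \frac{5}{8}, B = - \frac{11}{8}.
So c(n) = - \frac{5 \left(-2\right)^{n}}{8} - \frac{11 \cdot 6^{n}}{8}.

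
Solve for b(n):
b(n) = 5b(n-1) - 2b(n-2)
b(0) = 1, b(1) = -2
Characteristic equation: x² - 5x + 2 = 0.
Discriminant Δ = (5)² + 4·(-2) = 17.
Roots r₁,₂ = (5 ± √17)/2, so r₁ = \frac{\sqrt{17}}{2} + \frac{5}{2}, r₂ = \frac{5}{2} - \frac{\sqrt{17}}{2}.
General solution: b(n) = A·r₁^n + B·r₂^n.
From the initial conditions, A + B = 1 and r₁A + r₂B = -2.
Since r₁ - r₂ = √17: A = (-2 - (1)r₂)/√17 = \frac{1}{2} - \frac{9 \sqrt{17}}{34}, and B = 1 - A = \frac{1}{2} + \frac{9 \sqrt{17}}{34}.
So b(n) = \left(\frac{1}{2} - \frac{9 \sqrt{17}}{34}\right)\left(\frac{\sqrt{17}}{2} + \frac{5}{2}\right)^n + \left(\frac{1}{2} + \frac{9 \sqrt{17}}{34}\right)\left(\frac{5}{2} - \frac{\sqrt{17}}{2}\right)^n.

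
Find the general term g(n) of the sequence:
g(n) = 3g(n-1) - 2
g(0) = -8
First-order linear non-homogeneous.
Homogeneous solution: g_h(n) = A·(3)^n.
Try constant particular solution g_p = K: K = 3K - 2 ⇒ K = 1.
General: g(n) = A·(3)^n + 1.
Apply g(0) = -8: A + 1 = -8 ⇒ A = -9.
So g(n) = 1 - 9 \cdot 3^{n}.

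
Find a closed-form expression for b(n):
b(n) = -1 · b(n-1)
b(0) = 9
Pure geometric recurrence with ratio -1.
By induction b(n) = b(0) · (-1)^n = 9 \left(-1\right)^{n}.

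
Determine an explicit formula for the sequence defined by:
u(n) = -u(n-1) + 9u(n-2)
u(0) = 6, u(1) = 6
Characteristic equation: x² + x - 9 = 0.
Discriminant Δ = (-1)² + 4·(9) = 37.
Roots r₁,₂ = (-1 ± √37)/2, so r₁ = - \frac{1}{2} + \frac{\sqrt{37}}{2}, r₂ = - \frac{\sqrt{37}}{2} - \frac{1}{2}.
General solution: u(n) = A·r₁^n + B·r₂^n.
From the initial conditions, A + B = 6 and r₁A + r₂B = 6.
Since r₁ - r₂ = √37: A = (6 - (6)r₂)/√37 = \frac{9 \sqrt{37}}{37} + 3, and B = 6 - A = 3 - \frac{9 \sqrt{37}}{37}.
So u(n) = \left(\frac{9 \sqrt{37}}{37} + 3\right)\left(- \frac{1}{2} + \frac{\sqrt{37}}{2}\right)^n + \left(3 - \frac{9 \sqrt{37}}{37}\right)\left(- \frac{\sqrt{37}}{2} - \frac{1}{2}\right)^n.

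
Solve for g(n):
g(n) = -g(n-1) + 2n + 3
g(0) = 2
First-order linear with linear forcing.
Homogeneous solution: g_h(n) = A·(-1)^n.
Try particular g_p(n) = pn + q. Substituting:
  pn + q = -(p(n-1) + q) + 2n + 3.
Matching the n-coefficient: p = -p + 2 ⇒ p = 1.
Matching constants: q = p - q + 3 ⇒ q = 2.
General: g(n) = A·(-1)^n + n + 2.
Apply g(0) = 2: A + 2 = 2 ⇒ A = 0.
So g(n) = n + 2.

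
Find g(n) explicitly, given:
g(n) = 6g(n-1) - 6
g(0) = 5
First-order linear non-homogeneous.
Homogeneous solution: g_h(n) = A·(6)^n.
Try constant particular solution g_p = K: K = 6K - 6 ⇒ K = \frac{6}{5}.
General: g(n) = A·(6)^n + \frac{6}{5}.
Apply g(0) = 5: A + \frac{6}{5} = 5 ⇒ A = \frac{19}{5}.
So g(n) = \frac{19 \cdot 6^{n}}{5} + \frac{6}{5}.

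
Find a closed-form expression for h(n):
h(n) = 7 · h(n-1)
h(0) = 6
Pure geometric recurrence with ratio 7.
By induction h(n) = h(0) · (7)^n = 6 \cdot 7^{n}.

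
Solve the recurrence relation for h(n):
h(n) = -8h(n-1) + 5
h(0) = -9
First-order linear non-homogeneous.
Homogeneous solution: h_h(n) = A·(-8)^n.
Try constant particular solution h_p = K: K = -8K + 5 ⇒ K = \frac{5}{9}.
General: h(n) = A·(-8)^n + \frac{5}{9}.
Apply h(0) = -9: A + \frac{5}{9} = -9 ⇒ A = - \frac{86}{9}.
So h(n) = \frac{5}{9} - \frac{86 \left(-8\right)^{n}}{9}.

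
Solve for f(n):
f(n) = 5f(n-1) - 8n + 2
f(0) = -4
First-order linear with linear forcing.
Homogeneous solution: f_h(n) = A·(5)^n.
Try particular f_p(n) = pn + q. Substituting:
  pn + q = 5(p(n-1) + q) - 8n + 2.
Matching the n-coefficient: p = 5p - 8 ⇒ p = 2.
Matching constants: q = -5p + 5q + 2 ⇒ q = 2.
General: f(n) = A·(5)^n + 2 n + 2.
Apply f(0) = -4: A + 2 = -4 ⇒ A = -6.
So f(n) = - 6 \cdot 5^{n} + 2 n + 2.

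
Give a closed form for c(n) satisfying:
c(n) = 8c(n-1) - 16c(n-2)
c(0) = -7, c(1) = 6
Characteristic equation: x² - 8x + 16 = 0, which is (x - (4))².
Repeated root r = 4.
General solution: c(n) = (A + Bn)·(4)^n.
From c(0) = -7: A = -7.
From c(1) = 6: (A + B)·(4) = 6 ⇒ B = \frac{17}{2}.
So c(n) = \left(\frac{17 n}{2} - 7\right) \cdot (4)^n.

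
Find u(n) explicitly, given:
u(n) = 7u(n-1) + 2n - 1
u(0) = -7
First-order linear with linear forcing.
Homogeneous solution: u_h(n) = A·(7)^n.
Try particular u_p(n) = pn + q. Substituting:
  pn + q = 7(p(n-1) + q) + 2n - 1.
Matching the n-coefficient: p = 7p + 2 ⇒ p = - \frac{1}{3}.
Matching constants: q = -7p + 7q - 1 ⇒ q = - \frac{2}{9}.
General: u(n) = A·(7)^n - \frac{n}{3} - \frac{2}{9}.
Apply u(0) = -7: A - \frac{2}{9} = -7 ⇒ A = - \frac{61}{9}.
So u(n) = - \frac{61 \cdot 7^{n}}{9} - \frac{n}{3} - \frac{2}{9}.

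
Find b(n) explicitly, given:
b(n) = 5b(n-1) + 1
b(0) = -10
First-order linear non-homogeneous.
Homogeneous solution: b_h(n) = A·(5)^n.
Try constant particular solution b_p = K: K = 5K + 1 ⇒ K = - \frac{1}{4}.
General: b(n) = A·(5)^n - \frac{1}{4}.
Apply b(0) = -10: A - \frac{1}{4} = -10 ⇒ A = - \frac{39}{4}.
So b(n) = - \frac{39 \cdot 5^{n}}{4} - \frac{1}{4}.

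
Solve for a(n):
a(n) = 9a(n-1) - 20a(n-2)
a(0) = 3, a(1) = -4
Characteristic equation: x² - 9x + 20 = 0, which factors as (x - (5))(x - (4)) = 0.
Roots r₁ = 5, r₂ = 4 (distinct).
General solution: a(n) = A·(5)^n + B·(4)^n.
From a(0) = 3: A + B = 3.
From a(1) = -4: 5A + 4B = -4.
Solving: A = -16, B = 19.
So a(n) = 19 \cdot 4^{n} - 16 \cdot 5^{n}.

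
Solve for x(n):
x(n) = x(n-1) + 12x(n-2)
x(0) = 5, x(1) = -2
Characteristic equation: x² - x - 12 = 0, which factors as (x - (-3))(x - (4)) = 0.
Roots r₁ = -3, r₂ = 4 (distinct).
General solution: x(n) = A·(-3)^n + B·(4)^n.
From x(0) = 5: A + B = 5.
From x(1) = -2: -3A + 4B = -2.
Solving: A = \frac{22}{7}, B = \frac{13}{7}.
So x(n) = \frac{22 \left(-3\right)^{n}}{7} + \frac{13 \cdot 4^{n}}{7}.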